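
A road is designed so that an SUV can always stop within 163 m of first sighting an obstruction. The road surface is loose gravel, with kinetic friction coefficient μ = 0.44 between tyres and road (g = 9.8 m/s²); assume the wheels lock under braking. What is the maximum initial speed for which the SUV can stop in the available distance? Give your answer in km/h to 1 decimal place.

Maximum speed ≈ 135.0 km/h

a = μg = 0.44 × 9.8 = 4.312 m/s².
v²/(2a) = d ⇒ v = √(2 × 4.312 × 163) = √1405.71 = 37.4928 m/s.
37.4928 m/s × 3.6 = 134.974 km/h.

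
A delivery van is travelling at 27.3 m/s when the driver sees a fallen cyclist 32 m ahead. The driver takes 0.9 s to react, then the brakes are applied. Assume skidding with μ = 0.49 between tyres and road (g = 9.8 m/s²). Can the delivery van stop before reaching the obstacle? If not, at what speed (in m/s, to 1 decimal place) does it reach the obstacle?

No — it strikes the obstacle at 26.0 m/s

a = μg = 0.49 × 9.8 = 4.802 m/s².
Reaction distance = 27.3000 × 0.9 = 24.570 m.
Braking distance needed to stop: v²/(2a) = 745.290 / 9.604 = 77.602 m, so total needed = 24.570 + 77.602 = 102.172 m > 32 m — it cannot stop.
Distance remaining when braking begins: 32 − 24.570 = 7.430 m.
v² = v₀² − 2a·d = 745.290 − 2 × 4.802 × 7.430 = 673.932 m²/s².
v = √673.932 = 25.960 m/s.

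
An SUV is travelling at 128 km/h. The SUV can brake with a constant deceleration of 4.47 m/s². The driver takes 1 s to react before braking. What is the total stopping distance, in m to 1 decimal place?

128 km/h ÷ 3.6 = 35.5556 m/s.
Reaction distance = v·t_r = 35.5556 × 1 = 35.556 m.
Braking distance = v²/(2a) = 35.5556² / (2 × 4.470) = 1264.201 / 8.940 = 141.410 m.
Total = 35.556 + 141.410 = 176.966 m.

Total stopping distance ≈ 177.0 m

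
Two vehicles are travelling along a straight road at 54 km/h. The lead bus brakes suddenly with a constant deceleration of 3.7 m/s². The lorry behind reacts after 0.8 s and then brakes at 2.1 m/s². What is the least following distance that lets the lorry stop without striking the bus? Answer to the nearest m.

54 km/h ÷ 3.6 = 15.0000 m/s.
Leader travels v²/(2a_L) = 225.000 / 7.400 = 30.405 m before stopping.
Follower covers v·t_r = 15.0000 × 0.8 = 12.000 m while reacting, then v²/(2a_F) = 225.000 / 4.200 = 53.571 m while braking, for a total of 12.000 + 53.571 = 65.571 m.
Since a_F ≤ a_L and the follower starts braking later, the follower is never slower than the leader, so the closest approach is when both have stopped.
Minimum gap = 65.571 − 30.405 = 35.166 m.

Minimum gap ≈ 35 m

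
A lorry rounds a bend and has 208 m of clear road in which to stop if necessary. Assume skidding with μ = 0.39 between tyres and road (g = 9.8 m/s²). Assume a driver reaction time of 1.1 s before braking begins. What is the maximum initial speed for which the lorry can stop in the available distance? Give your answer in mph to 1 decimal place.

a = μg = 0.39 × 9.8 = 3.822 m/s².
Stopping distance: v·t_r + v²/(2a) = 208 with t_r = 1.1 s and a = 3.822 m/s².
So v² + 8.408 v − 1589.95 = 0.
Positive root: v = −a·t_r + √((a·t_r)² + 2a·d) = −4.204 + √(17.674 + 1589.95) = 35.8912 m/s.
35.8912 m/s ÷ 0.44704 = 80.286 mph.

Maximum speed ≈ 80.3 mph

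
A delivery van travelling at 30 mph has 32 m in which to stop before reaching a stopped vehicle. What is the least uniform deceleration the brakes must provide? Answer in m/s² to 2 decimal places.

30 mph × 0.44704 = 13.4112 m/s.
v² = 2a·d ⇒ a = v²/(2d) = 13.4112² / (2 × 32.000) = 179.860 / 64.000 = 2.8103 m/s².

Required deceleration ≈ 2.81 m/s²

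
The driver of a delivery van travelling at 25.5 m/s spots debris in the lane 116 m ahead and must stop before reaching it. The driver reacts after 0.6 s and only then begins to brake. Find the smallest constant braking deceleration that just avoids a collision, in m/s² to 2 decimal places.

Required deceleration ≈ 3.23 m/s²

Distance covered during reaction = 25.5000 × 0.6 = 15.300 m.
Distance available for braking: 116 − 15.300 = 100.700 m.
v² = 2a·d ⇒ a = v²/(2d) = 25.5000² / (2 × 100.700) = 650.250 / 201.400 = 3.2286 m/s².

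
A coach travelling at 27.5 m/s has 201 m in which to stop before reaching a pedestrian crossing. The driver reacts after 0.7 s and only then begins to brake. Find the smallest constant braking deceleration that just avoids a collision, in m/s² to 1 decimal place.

Distance covered during reaction = 27.5000 × 0.7 = 19.250 m.
Distance available for braking: 201 − 19.250 = 181.750 m.
v² = 2a·d ⇒ a = v²/(2d) = 27.5000² / (2 × 181.750) = 756.250 / 363.500 = 2.0805 m/s².

Required deceleration ≈ 2.1 m/s²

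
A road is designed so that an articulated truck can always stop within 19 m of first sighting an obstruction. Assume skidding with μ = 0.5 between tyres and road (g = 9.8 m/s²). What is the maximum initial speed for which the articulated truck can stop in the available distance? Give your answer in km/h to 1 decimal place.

a = μg = 0.5 × 9.8 = 4.900 m/s².
v²/(2a) = d ⇒ v = √(2 × 4.900 × 19) = √186.20 = 13.6455 m/s.
13.6455 m/s × 3.6 = 49.124 km/h.

Maximum speed ≈ 49.1 km/h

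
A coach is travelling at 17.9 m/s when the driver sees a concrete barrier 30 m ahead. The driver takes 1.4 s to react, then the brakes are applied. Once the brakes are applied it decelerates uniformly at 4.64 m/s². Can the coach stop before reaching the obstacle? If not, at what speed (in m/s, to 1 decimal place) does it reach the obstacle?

Reaction distance = 17.9000 × 1.4 = 25.060 m.
Braking distance needed to stop: v²/(2a) = 320.410 / 9.280 = 34.527 m, so total needed = 25.060 + 34.527 = 59.587 m > 30 m — it cannot stop.
Distance remaining when braking begins: 30 − 25.060 = 4.940 m.
v² = v₀² − 2a·d = 320.410 − 2 × 4.640 × 4.940 = 274.567 m²/s².
v = √274.567 = 16.570 m/s.

No — it strikes the obstacle at 16.6 m/s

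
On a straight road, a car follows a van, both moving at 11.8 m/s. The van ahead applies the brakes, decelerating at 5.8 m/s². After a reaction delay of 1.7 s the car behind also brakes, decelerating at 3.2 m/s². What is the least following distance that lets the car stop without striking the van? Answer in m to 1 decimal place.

Minimum gap ≈ 29.8 m

Leader travels v²/(2a_L) = 139.240 / 11.600 = 12.003 m before stopping.
Follower covers v·t_r = 11.8000 × 1.7 = 20.060 m while reacting, then v²/(2a_F) = 139.240 / 6.400 = 21.756 m while braking, for a total of 20.060 + 21.756 = 41.816 m.
Since a_F ≤ a_L and the follower starts braking later, the follower is never slower than the leader, so the closest approach is when both have stopped.
Minimum gap = 41.816 − 12.003 = 29.813 m.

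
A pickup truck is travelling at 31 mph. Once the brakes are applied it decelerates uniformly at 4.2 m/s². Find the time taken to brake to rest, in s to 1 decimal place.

31 mph × 0.44704 = 13.8582 m/s.
Braking time = v/a = 13.8582 / 4.200 = 3.300 s.

Braking time ≈ 3.3 s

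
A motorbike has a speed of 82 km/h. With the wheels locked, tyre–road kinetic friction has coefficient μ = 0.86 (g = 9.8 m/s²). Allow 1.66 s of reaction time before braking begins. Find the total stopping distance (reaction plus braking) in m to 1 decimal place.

Total stopping distance ≈ 68.6 m

82 km/h ÷ 3.6 = 22.7778 m/s.
a = μg = 0.86 × 9.8 = 8.428 m/s².
Reaction distance = v·t_r = 22.7778 × 1.66 = 37.811 m.
Braking distance = v²/(2a) = 22.7778² / (2 × 8.428) = 518.828 / 16.856 = 30.780 m.
Total = 37.811 + 30.780 = 68.591 m.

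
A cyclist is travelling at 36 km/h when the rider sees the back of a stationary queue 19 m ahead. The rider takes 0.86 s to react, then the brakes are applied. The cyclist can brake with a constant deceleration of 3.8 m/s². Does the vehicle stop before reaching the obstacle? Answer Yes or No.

36 km/h ÷ 3.6 = 10.0000 m/s.
Reaction distance = 10.0000 × 0.86 = 8.600 m.
Braking distance = v²/(2a) = 100.000 / 7.600 = 13.158 m.
Total stopping distance = 8.600 + 13.158 = 21.758 m, vs 19 m available — it cannot stop in time and overshoots by 21.758 − 19 = 2.758 m.

No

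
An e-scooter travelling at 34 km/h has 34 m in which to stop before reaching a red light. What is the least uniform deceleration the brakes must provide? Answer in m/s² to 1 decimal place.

34 km/h ÷ 3.6 = 9.4444 m/s.
v² = 2a·d ⇒ a = v²/(2d) = 9.4444² / (2 × 34.000) = 89.197 / 68.000 = 1.3117 m/s².

Required deceleration ≈ 1.3 m/s²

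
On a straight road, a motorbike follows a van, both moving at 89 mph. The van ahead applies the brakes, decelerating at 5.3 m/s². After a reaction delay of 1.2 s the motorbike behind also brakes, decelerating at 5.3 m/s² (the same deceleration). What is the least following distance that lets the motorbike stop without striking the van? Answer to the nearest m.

Minimum gap ≈ 48 m

89 mph × 0.44704 = 39.7866 m/s.
Leader travels v²/(2a_L) = 1582.974 / 10.600 = 149.337 m before stopping.
Follower covers v·t_r = 39.7866 × 1.2 = 47.744 m while reacting, then v²/(2a_F) = 1582.974 / 10.600 = 149.337 m while braking, for a total of 47.744 + 149.337 = 197.081 m.
Since a_F ≤ a_L and the follower starts braking later, the follower is never slower than the leader, so the closest approach is when both have stopped.
Minimum gap = 197.081 − 149.337 = 47.744 m.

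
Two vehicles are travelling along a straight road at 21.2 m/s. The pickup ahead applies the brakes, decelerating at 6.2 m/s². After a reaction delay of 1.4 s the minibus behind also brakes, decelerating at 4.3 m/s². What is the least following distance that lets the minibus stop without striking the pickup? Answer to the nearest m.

Minimum gap ≈ 46 m

Leader travels v²/(2a_L) = 449.440 / 12.400 = 36.245 m before stopping.
Follower covers v·t_r = 21.2000 × 1.4 = 29.680 m while reacting, then v²/(2a_F) = 449.440 / 8.600 = 52.260 m while braking, for a total of 29.680 + 52.260 = 81.940 m.
Since a_F ≤ a_L and the follower starts braking later, the follower is never slower than the leader, so the closest approach is when both have stopped.
Minimum gap = 81.940 − 36.245 = 45.695 m.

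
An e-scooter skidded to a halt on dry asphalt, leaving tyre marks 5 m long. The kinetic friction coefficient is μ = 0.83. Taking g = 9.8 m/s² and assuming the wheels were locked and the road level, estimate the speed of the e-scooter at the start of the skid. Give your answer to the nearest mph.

Deceleration a = μg = 0.83 × 9.8 = 8.134 m/s².
v = √(2a·d) = √(2 × 8.134 × 5) = √81.340 = 9.0189 m/s.
= 9.0189 ÷ 0.44704 = 20.175 mph.

Initial speed ≈ 20 mph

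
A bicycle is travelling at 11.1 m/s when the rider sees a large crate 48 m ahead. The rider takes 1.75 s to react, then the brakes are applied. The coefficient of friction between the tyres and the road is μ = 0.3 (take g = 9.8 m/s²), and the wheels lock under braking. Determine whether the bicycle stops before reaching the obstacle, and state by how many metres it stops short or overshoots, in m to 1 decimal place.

Yes — it stops 7.6 m short of the obstacle

a = μg = 0.3 × 9.8 = 2.940 m/s².
Reaction distance = 11.1000 × 1.75 = 19.425 m.
Braking distance = v²/(2a) = 123.210 / 5.880 = 20.954 m.
Total stopping distance = 19.425 + 20.954 = 40.379 m, vs 48 m available — it stops with 48 − 40.379 = 7.621 m to spare.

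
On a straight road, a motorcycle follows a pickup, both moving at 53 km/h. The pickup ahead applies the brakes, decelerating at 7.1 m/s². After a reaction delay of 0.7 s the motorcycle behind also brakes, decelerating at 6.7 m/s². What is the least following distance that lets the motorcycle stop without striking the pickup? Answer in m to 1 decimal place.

53 km/h ÷ 3.6 = 14.7222 m/s.
Leader travels v²/(2a_L) = 216.743 / 14.200 = 15.264 m before stopping.
Follower covers v·t_r = 14.7222 × 0.7 = 10.306 m while reacting, then v²/(2a_F) = 216.743 / 13.400 = 16.175 m while braking, for a total of 10.306 + 16.175 = 26.481 m.
Since a_F ≤ a_L and the follower starts braking later, the follower is never slower than the leader, so the closest approach is when both have stopped.
Minimum gap = 26.481 − 15.264 = 11.217 m.

Minimum gap ≈ 11.2 m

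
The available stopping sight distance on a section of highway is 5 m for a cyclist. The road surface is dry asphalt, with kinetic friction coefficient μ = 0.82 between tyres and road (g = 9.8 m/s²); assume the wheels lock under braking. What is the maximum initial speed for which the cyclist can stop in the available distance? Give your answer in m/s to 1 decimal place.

Maximum speed ≈ 9.0 m/s

a = μg = 0.82 × 9.8 = 8.036 m/s².
v²/(2a) = d ⇒ v = √(2 × 8.036 × 5) = √80.36 = 8.9644 m/s.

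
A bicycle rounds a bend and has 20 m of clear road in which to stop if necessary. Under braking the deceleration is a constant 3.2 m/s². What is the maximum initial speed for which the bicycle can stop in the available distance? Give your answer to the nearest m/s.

Maximum speed ≈ 11 m/s

v²/(2a) = d ⇒ v = √(2 × 3.200 × 20) = √128.00 = 11.3137 m/s.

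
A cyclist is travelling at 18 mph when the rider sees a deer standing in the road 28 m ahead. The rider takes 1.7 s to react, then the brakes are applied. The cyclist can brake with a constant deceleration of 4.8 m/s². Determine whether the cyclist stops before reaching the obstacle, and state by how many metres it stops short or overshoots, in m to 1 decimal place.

18 mph × 0.44704 = 8.0467 m/s.
Reaction distance = 8.0467 × 1.7 = 13.679 m.
Braking distance = v²/(2a) = 64.749 / 9.600 = 6.745 m.
Total stopping distance = 13.679 + 6.745 = 20.424 m, vs 28 m available — it stops with 28 − 20.424 = 7.576 m to spare.

Yes — it stops 7.6 m short of the obstacle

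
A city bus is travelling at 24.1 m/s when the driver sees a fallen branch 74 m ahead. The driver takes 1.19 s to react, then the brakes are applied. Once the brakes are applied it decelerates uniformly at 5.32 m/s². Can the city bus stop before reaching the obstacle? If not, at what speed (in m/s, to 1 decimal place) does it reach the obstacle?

Reaction distance = 24.1000 × 1.19 = 28.679 m.
Braking distance needed to stop: v²/(2a) = 580.810 / 10.640 = 54.587 m, so total needed = 28.679 + 54.587 = 83.266 m > 74 m — it cannot stop.
Distance remaining when braking begins: 74 − 28.679 = 45.321 m.
v² = v₀² − 2a·d = 580.810 − 2 × 5.320 × 45.321 = 98.595 m²/s².
v = √98.595 = 9.930 m/s.

No — it strikes the obstacle at 9.9 m/s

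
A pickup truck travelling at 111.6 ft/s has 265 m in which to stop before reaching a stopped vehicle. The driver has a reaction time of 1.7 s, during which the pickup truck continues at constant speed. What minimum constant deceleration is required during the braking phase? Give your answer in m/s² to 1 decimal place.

Required deceleration ≈ 2.8 m/s²

111.6 ft/s × 0.3048 = 34.0157 m/s.
Distance covered during reaction = 34.0157 × 1.7 = 57.827 m.
Distance available for braking: 265 − 57.827 = 207.173 m.
v² = 2a·d ⇒ a = v²/(2d) = 34.0157² / (2 × 207.173) = 1157.068 / 414.346 = 2.7925 m/s².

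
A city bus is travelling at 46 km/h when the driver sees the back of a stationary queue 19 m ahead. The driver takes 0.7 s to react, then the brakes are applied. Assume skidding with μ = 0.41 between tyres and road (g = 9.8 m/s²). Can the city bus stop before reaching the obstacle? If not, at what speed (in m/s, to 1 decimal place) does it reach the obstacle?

46 km/h ÷ 3.6 = 12.7778 m/s.
a = μg = 0.41 × 9.8 = 4.018 m/s².
Reaction distance = 12.7778 × 0.7 = 8.944 m.
Braking distance needed to stop: v²/(2a) = 163.272 / 8.036 = 20.318 m, so total needed = 8.944 + 20.318 = 29.262 m > 19 m — it cannot stop.
Distance remaining when braking begins: 19 − 8.944 = 10.056 m.
v² = v₀² − 2a·d = 163.272 − 2 × 4.018 × 10.056 = 82.462 m²/s².
v = √82.462 = 9.081 m/s.

No — it strikes the obstacle at 9.1 m/s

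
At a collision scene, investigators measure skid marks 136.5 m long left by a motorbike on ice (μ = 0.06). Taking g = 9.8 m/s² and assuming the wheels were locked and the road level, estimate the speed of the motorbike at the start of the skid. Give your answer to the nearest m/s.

Initial speed ≈ 13 m/s

Deceleration a = μg = 0.06 × 9.8 = 0.588 m/s².
v = √(2a·d) = √(2 × 0.588 × 136.5) = √160.524 = 12.6698 m/s.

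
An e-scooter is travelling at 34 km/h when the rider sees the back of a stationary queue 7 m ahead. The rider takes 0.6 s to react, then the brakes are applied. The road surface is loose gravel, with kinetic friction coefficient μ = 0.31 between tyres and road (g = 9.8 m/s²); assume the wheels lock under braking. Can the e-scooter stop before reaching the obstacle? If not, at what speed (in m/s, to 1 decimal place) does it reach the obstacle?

34 km/h ÷ 3.6 = 9.4444 m/s.
a = μg = 0.31 × 9.8 = 3.038 m/s².
Reaction distance = 9.4444 × 0.6 = 5.667 m.
Braking distance needed to stop: v²/(2a) = 89.197 / 6.076 = 14.680 m, so total needed = 5.667 + 14.680 = 20.347 m > 7 m — it cannot stop.
Distance remaining when braking begins: 7 − 5.667 = 1.333 m.
v² = v₀² − 2a·d = 89.197 − 2 × 3.038 × 1.333 = 81.098 m²/s².
v = √81.098 = 9.005 m/s.

No — it strikes the obstacle at 9.0 m/s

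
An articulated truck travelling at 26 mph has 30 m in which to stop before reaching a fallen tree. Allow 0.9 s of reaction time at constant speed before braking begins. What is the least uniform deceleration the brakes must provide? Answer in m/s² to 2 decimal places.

Required deceleration ≈ 3.46 m/s²

26 mph × 0.44704 = 11.6230 m/s.
Distance covered during reaction = 11.6230 × 0.9 = 10.461 m.
Distance available for braking: 30 − 10.461 = 19.539 m.
v² = 2a·d ⇒ a = v²/(2d) = 11.6230² / (2 × 19.539) = 135.094 / 39.078 = 3.4570 m/s².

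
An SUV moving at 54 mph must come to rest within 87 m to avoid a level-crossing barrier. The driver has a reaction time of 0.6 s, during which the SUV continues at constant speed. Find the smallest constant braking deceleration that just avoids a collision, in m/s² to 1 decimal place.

Required deceleration ≈ 4.0 m/s²

54 mph × 0.44704 = 24.1402 m/s.
Distance covered during reaction = 24.1402 × 0.6 = 14.484 m.
Distance available for braking: 87 − 14.484 = 72.516 m.
v² = 2a·d ⇒ a = v²/(2d) = 24.1402² / (2 × 72.516) = 582.749 / 145.032 = 4.0181 m/s².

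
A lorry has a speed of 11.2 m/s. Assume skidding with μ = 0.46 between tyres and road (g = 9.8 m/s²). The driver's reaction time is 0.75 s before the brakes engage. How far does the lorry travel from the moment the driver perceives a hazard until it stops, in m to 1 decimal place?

a = μg = 0.46 × 9.8 = 4.508 m/s².
Reaction distance = v·t_r = 11.2000 × 0.75 = 8.400 m.
Braking distance = v²/(2a) = 11.2000² / (2 × 4.508) = 125.440 / 9.016 = 13.913 m.
Total = 8.400 + 13.913 = 22.313 m.

Total stopping distance ≈ 22.3 m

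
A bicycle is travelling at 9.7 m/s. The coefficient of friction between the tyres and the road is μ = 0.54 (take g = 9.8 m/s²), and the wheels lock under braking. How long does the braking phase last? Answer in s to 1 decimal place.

a = μg = 0.54 × 9.8 = 5.292 m/s².
Braking time = v/a = 9.7000 / 5.292 = 1.833 s.

Braking time ≈ 1.8 s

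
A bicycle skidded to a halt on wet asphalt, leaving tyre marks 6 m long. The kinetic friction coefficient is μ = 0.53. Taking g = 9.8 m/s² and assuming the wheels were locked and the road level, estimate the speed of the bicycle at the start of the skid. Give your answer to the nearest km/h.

Deceleration a = μg = 0.53 × 9.8 = 5.194 m/s².
v = √(2a·d) = √(2 × 5.194 × 6) = √62.328 = 7.8948 m/s.
= 7.8948 × 3.6 = 28.421 km/h.

Initial speed ≈ 28 km/h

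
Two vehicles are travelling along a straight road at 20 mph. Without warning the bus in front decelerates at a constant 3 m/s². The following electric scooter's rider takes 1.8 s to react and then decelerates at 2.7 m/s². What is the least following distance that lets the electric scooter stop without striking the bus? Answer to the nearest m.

Minimum gap ≈ 18 m

20 mph × 0.44704 = 8.9408 m/s.
Leader travels v²/(2a_L) = 79.938 / 6.000 = 13.323 m before stopping.
Follower covers v·t_r = 8.9408 × 1.8 = 16.093 m while reacting, then v²/(2a_F) = 79.938 / 5.400 = 14.803 m while braking, for a total of 16.093 + 14.803 = 30.896 m.
Since a_F ≤ a_L and the follower starts braking later, the follower is never slower than the leader, so the closest approach is when both have stopped.
Minimum gap = 30.896 − 13.323 = 17.573 m.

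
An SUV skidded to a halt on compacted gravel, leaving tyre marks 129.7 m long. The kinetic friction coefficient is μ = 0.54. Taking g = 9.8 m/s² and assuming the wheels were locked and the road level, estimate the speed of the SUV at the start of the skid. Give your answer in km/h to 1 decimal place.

Deceleration a = μg = 0.54 × 9.8 = 5.292 m/s².
v = √(2a·d) = √(2 × 5.292 × 129.7) = √1372.745 = 37.0506 m/s.
= 37.0506 × 3.6 = 133.382 km/h.

Initial speed ≈ 133.4 km/h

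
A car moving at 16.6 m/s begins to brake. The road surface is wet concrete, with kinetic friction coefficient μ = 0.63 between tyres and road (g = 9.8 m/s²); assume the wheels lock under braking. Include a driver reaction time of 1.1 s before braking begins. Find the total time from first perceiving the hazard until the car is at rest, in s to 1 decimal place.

Total time ≈ 3.8 s

a = μg = 0.63 × 9.8 = 6.174 m/s².
Braking time = v/a = 16.6000 / 6.174 = 2.689 s.
Total = 1.1 + 2.689 = 3.789 s.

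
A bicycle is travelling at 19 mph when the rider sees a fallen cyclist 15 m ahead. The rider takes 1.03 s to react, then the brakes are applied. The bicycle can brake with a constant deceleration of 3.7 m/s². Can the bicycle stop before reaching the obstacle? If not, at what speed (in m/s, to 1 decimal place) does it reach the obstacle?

No — it strikes the obstacle at 5.1 m/s

19 mph × 0.44704 = 8.4938 m/s.
Reaction distance = 8.4938 × 1.03 = 8.749 m.
Braking distance needed to stop: v²/(2a) = 72.145 / 7.400 = 9.749 m, so total needed = 8.749 + 9.749 = 18.498 m > 15 m — it cannot stop.
Distance remaining when braking begins: 15 − 8.749 = 6.251 m.
v² = v₀² − 2a·d = 72.145 − 2 × 3.700 × 6.251 = 25.888 m²/s².
v = √25.888 = 5.088 m/s.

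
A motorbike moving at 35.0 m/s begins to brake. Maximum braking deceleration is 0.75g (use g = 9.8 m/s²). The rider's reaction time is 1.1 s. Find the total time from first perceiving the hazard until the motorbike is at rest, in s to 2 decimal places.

Total time ≈ 5.86 s

a = 0.75 × 9.8 = 7.350 m/s².
Braking time = v/a = 35.0000 / 7.350 = 4.762 s.
Total = 1.1 + 4.762 = 5.862 s.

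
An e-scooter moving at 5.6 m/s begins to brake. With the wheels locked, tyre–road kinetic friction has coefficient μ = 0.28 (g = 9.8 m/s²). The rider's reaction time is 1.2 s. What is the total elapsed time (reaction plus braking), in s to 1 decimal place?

a = μg = 0.28 × 9.8 = 2.744 m/s².
Braking time = v/a = 5.6000 / 2.744 = 2.041 s.
Total = 1.2 + 2.041 = 3.241 s.

Total time ≈ 3.2 s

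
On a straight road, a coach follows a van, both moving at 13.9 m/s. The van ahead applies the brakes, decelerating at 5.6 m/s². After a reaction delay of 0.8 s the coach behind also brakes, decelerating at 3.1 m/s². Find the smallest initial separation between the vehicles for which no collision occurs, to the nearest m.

Minimum gap ≈ 25 m

Leader travels v²/(2a_L) = 193.210 / 11.200 = 17.251 m before stopping.
Follower covers v·t_r = 13.9000 × 0.8 = 11.120 m while reacting, then v²/(2a_F) = 193.210 / 6.200 = 31.163 m while braking, for a total of 11.120 + 31.163 = 42.283 m.
Since a_F ≤ a_L and the follower starts braking later, the follower is never slower than the leader, so the closest approach is when both have stopped.
Minimum gap = 42.283 − 17.251 = 25.032 m.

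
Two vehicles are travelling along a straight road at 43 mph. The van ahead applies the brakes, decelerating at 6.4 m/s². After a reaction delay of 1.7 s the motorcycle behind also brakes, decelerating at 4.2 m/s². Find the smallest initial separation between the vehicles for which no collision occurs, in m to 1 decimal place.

43 mph × 0.44704 = 19.2227 m/s.
Leader travels v²/(2a_L) = 369.512 / 12.800 = 28.868 m before stopping.
Follower covers v·t_r = 19.2227 × 1.7 = 32.679 m while reacting, then v²/(2a_F) = 369.512 / 8.400 = 43.990 m while braking, for a total of 32.679 + 43.990 = 76.669 m.
Since a_F ≤ a_L and the follower starts braking later, the follower is never slower than the leader, so the closest approach is when both have stopped.
Minimum gap = 76.669 − 28.868 = 47.801 m.

Minimum gap ≈ 47.8 m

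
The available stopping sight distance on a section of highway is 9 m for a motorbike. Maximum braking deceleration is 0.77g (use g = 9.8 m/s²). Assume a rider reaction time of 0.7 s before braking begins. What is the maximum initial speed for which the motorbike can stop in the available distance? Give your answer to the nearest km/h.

Maximum speed ≈ 27 km/h

a = 0.77 × 9.8 = 7.546 m/s².
Stopping distance: v·t_r + v²/(2a) = 9 with t_r = 0.7 s and a = 7.546 m/s².
So v² + 10.564 v − 135.83 = 0.
Positive root: v = −a·t_r + √((a·t_r)² + 2a·d) = −5.282 + √(27.900 + 135.83) = 7.5137 m/s.
7.5137 m/s × 3.6 = 27.049 km/h.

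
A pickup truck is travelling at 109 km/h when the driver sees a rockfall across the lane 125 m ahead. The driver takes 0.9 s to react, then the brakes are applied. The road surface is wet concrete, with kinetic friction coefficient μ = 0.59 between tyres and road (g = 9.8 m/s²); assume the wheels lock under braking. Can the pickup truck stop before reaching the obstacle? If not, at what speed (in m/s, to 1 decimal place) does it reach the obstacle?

Yes — it stops about 18.5 m short of the obstacle, so it never reaches it

109 km/h ÷ 3.6 = 30.2778 m/s.
a = μg = 0.59 × 9.8 = 5.782 m/s².
Reaction distance = 30.2778 × 0.9 = 27.250 m.
Braking distance = v²/(2a) = 916.745 / 11.564 = 79.276 m.
Total stopping distance = 27.250 + 79.276 = 106.526 m, vs 125 m available — it stops with 125 − 106.526 = 18.474 m to spare.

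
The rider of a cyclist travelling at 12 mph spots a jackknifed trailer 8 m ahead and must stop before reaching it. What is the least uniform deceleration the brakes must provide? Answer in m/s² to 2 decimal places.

Required deceleration ≈ 1.80 m/s²

12 mph × 0.44704 = 5.3645 m/s.
v² = 2a·d ⇒ a = v²/(2d) = 5.3645² / (2 × 8.000) = 28.778 / 16.000 = 1.7986 m/s².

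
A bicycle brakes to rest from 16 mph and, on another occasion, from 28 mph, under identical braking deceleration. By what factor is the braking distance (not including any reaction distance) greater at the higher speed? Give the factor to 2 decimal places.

Braking distance d = v²/(2a), so with a fixed, d ∝ v².
Factor = (28/16)² = 1.7500² = 3.0625.

Factor ≈ 3.06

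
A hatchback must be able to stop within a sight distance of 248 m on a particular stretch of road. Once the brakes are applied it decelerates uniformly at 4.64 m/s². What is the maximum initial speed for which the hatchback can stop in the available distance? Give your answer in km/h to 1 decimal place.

Maximum speed ≈ 172.7 km/h

v²/(2a) = d ⇒ v = √(2 × 4.640 × 248) = √2301.44 = 47.9733 m/s.
47.9733 m/s × 3.6 = 172.704 km/h.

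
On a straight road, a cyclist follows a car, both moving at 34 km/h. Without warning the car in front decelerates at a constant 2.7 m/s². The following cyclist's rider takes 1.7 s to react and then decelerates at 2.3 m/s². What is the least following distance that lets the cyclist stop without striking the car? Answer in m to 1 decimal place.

34 km/h ÷ 3.6 = 9.4444 m/s.
Leader travels v²/(2a_L) = 89.197 / 5.400 = 16.518 m before stopping.
Follower covers v·t_r = 9.4444 × 1.7 = 16.055 m while reacting, then v²/(2a_F) = 89.197 / 4.600 = 19.391 m while braking, for a total of 16.055 + 19.391 = 35.446 m.
Since a_F ≤ a_L and the follower starts braking later, the follower is never slower than the leader, so the closest approach is when both have stopped.
Minimum gap = 35.446 − 16.518 = 18.928 m.

Minimum gap ≈ 18.9 m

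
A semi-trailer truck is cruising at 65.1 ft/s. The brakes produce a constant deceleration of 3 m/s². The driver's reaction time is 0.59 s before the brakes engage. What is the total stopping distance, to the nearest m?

Total stopping distance ≈ 77 m

65.1 ft/s × 0.3048 = 19.8425 m/s.
Reaction distance = v·t_r = 19.8425 × 0.59 = 11.707 m.
Braking distance = v²/(2a) = 19.8425² / (2 × 3.000) = 393.725 / 6.000 = 65.621 m.
Total = 11.707 + 65.621 = 77.328 m.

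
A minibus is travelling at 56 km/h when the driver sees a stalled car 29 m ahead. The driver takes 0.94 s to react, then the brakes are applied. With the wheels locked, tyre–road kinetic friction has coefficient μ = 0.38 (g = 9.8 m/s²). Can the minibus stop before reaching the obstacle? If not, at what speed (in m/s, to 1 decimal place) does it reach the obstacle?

56 km/h ÷ 3.6 = 15.5556 m/s.
a = μg = 0.38 × 9.8 = 3.724 m/s².
Reaction distance = 15.5556 × 0.94 = 14.622 m.
Braking distance needed to stop: v²/(2a) = 241.977 / 7.448 = 32.489 m, so total needed = 14.622 + 32.489 = 47.111 m > 29 m — it cannot stop.
Distance remaining when braking begins: 29 − 14.622 = 14.378 m.
v² = v₀² − 2a·d = 241.977 − 2 × 3.724 × 14.378 = 134.890 m²/s².
v = √134.890 = 11.614 m/s.

No — it strikes the obstacle at 11.6 m/s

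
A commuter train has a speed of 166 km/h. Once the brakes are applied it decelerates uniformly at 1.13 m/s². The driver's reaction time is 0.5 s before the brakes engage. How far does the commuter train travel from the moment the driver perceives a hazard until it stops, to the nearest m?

Total stopping distance ≈ 964 m

166 km/h ÷ 3.6 = 46.1111 m/s.
Reaction distance = v·t_r = 46.1111 × 0.5 = 23.056 m.
Braking distance = v²/(2a) = 46.1111² / (2 × 1.130) = 2126.234 / 2.260 = 940.812 m.
Total = 23.056 + 940.812 = 963.868 m.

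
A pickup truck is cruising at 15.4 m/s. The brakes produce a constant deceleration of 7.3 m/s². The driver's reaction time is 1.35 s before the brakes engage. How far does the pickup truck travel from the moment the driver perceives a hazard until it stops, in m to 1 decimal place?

Total stopping distance ≈ 37.0 m

Reaction distance = v·t_r = 15.4000 × 1.35 = 20.790 m.
Braking distance = v²/(2a) = 15.4000² / (2 × 7.300) = 237.160 / 14.600 = 16.244 m.
Total = 20.790 + 16.244 = 37.034 m.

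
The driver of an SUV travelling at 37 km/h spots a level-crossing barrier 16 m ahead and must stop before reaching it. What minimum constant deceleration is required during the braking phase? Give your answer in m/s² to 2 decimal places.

Required deceleration ≈ 3.30 m/s²

37 km/h ÷ 3.6 = 10.2778 m/s.
v² = 2a·d ⇒ a = v²/(2d) = 10.2778² / (2 × 16.000) = 105.633 / 32.000 = 3.3010 m/s².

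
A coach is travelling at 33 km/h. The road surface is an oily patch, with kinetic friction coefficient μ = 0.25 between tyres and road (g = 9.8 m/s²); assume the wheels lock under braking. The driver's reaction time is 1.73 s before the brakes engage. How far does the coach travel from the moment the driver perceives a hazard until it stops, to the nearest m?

33 km/h ÷ 3.6 = 9.1667 m/s.
a = μg = 0.25 × 9.8 = 2.450 m/s².
Reaction distance = v·t_r = 9.1667 × 1.73 = 15.858 m.
Braking distance = v²/(2a) = 9.1667² / (2 × 2.450) = 84.028 / 4.900 = 17.149 m.
Total = 15.858 + 17.149 = 33.007 m.

Total stopping distance ≈ 33 m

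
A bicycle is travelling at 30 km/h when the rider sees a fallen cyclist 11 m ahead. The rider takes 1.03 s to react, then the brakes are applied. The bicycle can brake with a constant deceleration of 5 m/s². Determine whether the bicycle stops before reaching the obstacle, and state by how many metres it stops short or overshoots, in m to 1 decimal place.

30 km/h ÷ 3.6 = 8.3333 m/s.
Reaction distance = 8.3333 × 1.03 = 8.583 m.
Braking distance = v²/(2a) = 69.444 / 10.000 = 6.944 m.
Total stopping distance = 8.583 + 6.944 = 15.527 m, vs 11 m available — it cannot stop in time and overshoots by 15.527 − 11 = 4.527 m.

No — it overshoots by 4.5 m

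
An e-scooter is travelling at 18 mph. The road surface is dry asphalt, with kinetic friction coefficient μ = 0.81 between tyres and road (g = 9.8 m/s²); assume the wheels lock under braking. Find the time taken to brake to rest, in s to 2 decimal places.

18 mph × 0.44704 = 8.0467 m/s.
a = μg = 0.81 × 9.8 = 7.938 m/s².
Braking time = v/a = 8.0467 / 7.938 = 1.014 s.

Braking time ≈ 1.01 s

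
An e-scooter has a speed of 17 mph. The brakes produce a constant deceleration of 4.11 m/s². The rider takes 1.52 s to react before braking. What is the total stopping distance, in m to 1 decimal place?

Total stopping distance ≈ 18.6 m

17 mph × 0.44704 = 7.5997 m/s.
Reaction distance = v·t_r = 7.5997 × 1.52 = 11.552 m.
Braking distance = v²/(2a) = 7.5997² / (2 × 4.110) = 57.755 / 8.220 = 7.026 m.
Total = 11.552 + 7.026 = 18.578 m.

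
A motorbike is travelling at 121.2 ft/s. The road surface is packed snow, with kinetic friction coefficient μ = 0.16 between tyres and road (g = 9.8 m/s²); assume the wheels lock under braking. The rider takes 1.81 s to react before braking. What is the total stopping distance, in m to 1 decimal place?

Total stopping distance ≈ 502.0 m

121.2 ft/s × 0.3048 = 36.9418 m/s.
a = μg = 0.16 × 9.8 = 1.568 m/s².
Reaction distance = v·t_r = 36.9418 × 1.81 = 66.865 m.
Braking distance = v²/(2a) = 36.9418² / (2 × 1.568) = 1364.697 / 3.136 = 435.171 m.
Total = 66.865 + 435.171 = 502.036 m.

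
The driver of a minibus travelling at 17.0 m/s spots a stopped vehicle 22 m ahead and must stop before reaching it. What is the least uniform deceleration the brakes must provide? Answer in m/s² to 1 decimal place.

Required deceleration ≈ 6.6 m/s²

v² = 2a·d ⇒ a = v²/(2d) = 17.0000² / (2 × 22.000) = 289.000 / 44.000 = 6.5682 m/s².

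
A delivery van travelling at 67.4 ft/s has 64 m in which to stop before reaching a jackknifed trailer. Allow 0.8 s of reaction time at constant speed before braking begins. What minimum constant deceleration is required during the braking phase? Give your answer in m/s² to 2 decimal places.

Required deceleration ≈ 4.44 m/s²

67.4 ft/s × 0.3048 = 20.5435 m/s.
Distance covered during reaction = 20.5435 × 0.8 = 16.435 m.
Distance available for braking: 64 − 16.435 = 47.565 m.
v² = 2a·d ⇒ a = v²/(2d) = 20.5435² / (2 × 47.565) = 422.035 / 95.130 = 4.4364 m/s².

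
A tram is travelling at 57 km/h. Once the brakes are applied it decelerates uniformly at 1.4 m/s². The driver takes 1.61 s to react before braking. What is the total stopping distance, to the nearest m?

57 km/h ÷ 3.6 = 15.8333 m/s.
Reaction distance = v·t_r = 15.8333 × 1.61 = 25.492 m.
Braking distance = v²/(2a) = 15.8333² / (2 × 1.400) = 250.693 / 2.800 = 89.533 m.
Total = 25.492 + 89.533 = 115.025 m.

Total stopping distance ≈ 115 m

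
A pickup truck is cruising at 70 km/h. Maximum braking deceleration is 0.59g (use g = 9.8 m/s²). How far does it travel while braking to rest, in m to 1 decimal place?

Braking distance ≈ 32.7 m

70 km/h ÷ 3.6 = 19.4444 m/s.
a = 0.59 × 9.8 = 5.782 m/s².
Braking distance = v²/(2a) = 19.4444² / (2 × 5.782) = 378.085 / 11.564 = 32.695 m.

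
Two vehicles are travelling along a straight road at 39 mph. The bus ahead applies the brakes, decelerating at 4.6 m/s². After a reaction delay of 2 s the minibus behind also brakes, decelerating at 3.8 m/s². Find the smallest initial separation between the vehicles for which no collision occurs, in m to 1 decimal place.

39 mph × 0.44704 = 17.4346 m/s.
Leader travels v²/(2a_L) = 303.965 / 9.200 = 33.040 m before stopping.
Follower covers v·t_r = 17.4346 × 2 = 34.869 m while reacting, then v²/(2a_F) = 303.965 / 7.600 = 39.995 m while braking, for a total of 34.869 + 39.995 = 74.864 m.
Since a_F ≤ a_L and the follower starts braking later, the follower is never slower than the leader, so the closest approach is when both have stopped.
Minimum gap = 74.864 − 33.040 = 41.824 m.

Minimum gap ≈ 41.8 m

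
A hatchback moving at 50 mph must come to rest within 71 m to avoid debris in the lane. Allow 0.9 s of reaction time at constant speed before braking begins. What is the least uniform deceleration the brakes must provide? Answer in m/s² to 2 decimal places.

Required deceleration ≈ 4.91 m/s²

50 mph × 0.44704 = 22.3520 m/s.
Distance covered during reaction = 22.3520 × 0.9 = 20.117 m.
Distance available for braking: 71 − 20.117 = 50.883 m.
v² = 2a·d ⇒ a = v²/(2d) = 22.3520² / (2 × 50.883) = 499.612 / 101.766 = 4.9094 m/s².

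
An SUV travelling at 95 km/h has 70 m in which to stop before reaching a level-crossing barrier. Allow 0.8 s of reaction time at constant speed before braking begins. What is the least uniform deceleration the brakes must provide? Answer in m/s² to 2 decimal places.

95 km/h ÷ 3.6 = 26.3889 m/s.
Distance covered during reaction = 26.3889 × 0.8 = 21.111 m.
Distance available for braking: 70 − 21.111 = 48.889 m.
v² = 2a·d ⇒ a = v²/(2d) = 26.3889² / (2 × 48.889) = 696.374 / 97.778 = 7.1220 m/s².

Required deceleration ≈ 7.12 m/s²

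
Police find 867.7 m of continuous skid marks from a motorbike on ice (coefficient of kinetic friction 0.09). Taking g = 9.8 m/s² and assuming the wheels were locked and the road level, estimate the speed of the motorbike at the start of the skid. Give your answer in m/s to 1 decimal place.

Initial speed ≈ 39.1 m/s

Deceleration a = μg = 0.09 × 9.8 = 0.882 m/s².
v = √(2a·d) = √(2 × 0.882 × 867.7) = √1530.623 = 39.1232 m/s.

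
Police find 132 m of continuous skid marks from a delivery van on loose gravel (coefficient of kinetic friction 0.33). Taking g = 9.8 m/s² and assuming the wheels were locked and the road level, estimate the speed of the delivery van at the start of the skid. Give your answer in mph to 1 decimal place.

Deceleration a = μg = 0.33 × 9.8 = 3.234 m/s².
v = √(2a·d) = √(2 × 3.234 × 132) = √853.776 = 29.2194 m/s.
= 29.2194 ÷ 0.44704 = 65.362 mph.

Initial speed ≈ 65.4 mph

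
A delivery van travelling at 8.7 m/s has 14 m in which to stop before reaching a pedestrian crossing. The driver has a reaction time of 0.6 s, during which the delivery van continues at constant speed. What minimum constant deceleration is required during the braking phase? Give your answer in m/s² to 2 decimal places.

Distance covered during reaction = 8.7000 × 0.6 = 5.220 m.
Distance available for braking: 14 − 5.220 = 8.780 m.
v² = 2a·d ⇒ a = v²/(2d) = 8.7000² / (2 × 8.780) = 75.690 / 17.560 = 4.3104 m/s².

Required deceleration ≈ 4.31 m/s²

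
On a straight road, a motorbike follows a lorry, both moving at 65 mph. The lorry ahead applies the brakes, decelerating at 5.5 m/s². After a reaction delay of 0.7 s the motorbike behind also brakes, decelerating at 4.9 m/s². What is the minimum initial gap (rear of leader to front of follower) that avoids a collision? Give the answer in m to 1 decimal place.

65 mph × 0.44704 = 29.0576 m/s.
Leader travels v²/(2a_L) = 844.344 / 11.000 = 76.759 m before stopping.
Follower covers v·t_r = 29.0576 × 0.7 = 20.340 m while reacting, then v²/(2a_F) = 844.344 / 9.800 = 86.158 m while braking, for a total of 20.340 + 86.158 = 106.498 m.
Since a_F ≤ a_L and the follower starts braking later, the follower is never slower than the leader, so the closest approach is when both have stopped.
Minimum gap = 106.498 − 76.759 = 29.739 m.

Minimum gap ≈ 29.7 m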